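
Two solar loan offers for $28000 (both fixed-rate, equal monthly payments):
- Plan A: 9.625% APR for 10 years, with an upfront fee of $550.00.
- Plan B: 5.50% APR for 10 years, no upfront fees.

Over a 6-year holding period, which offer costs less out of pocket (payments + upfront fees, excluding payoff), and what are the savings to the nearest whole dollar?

Plan A: at 9.625% the monthly rate is 0.0080208, so the payment is 28,000 × 0.0080208 / (1 − 1.0080208^−120) = $364.23.
Plan B: monthly rate = 5.5%/12 = 0.0045833; payment = 28,000 × 0.0045833 / (1 − (1+0.0045833)^−120) = $303.87.
Over 72 months: Plan A costs 72 × $364.23 + $550.00 = $26,774.56; Plan B costs 72 × $303.87 = $21,878.64.
Plan B is cheaper by $26,774.56 − $21,878.64 = $4,895.92.

Plan B by $4,896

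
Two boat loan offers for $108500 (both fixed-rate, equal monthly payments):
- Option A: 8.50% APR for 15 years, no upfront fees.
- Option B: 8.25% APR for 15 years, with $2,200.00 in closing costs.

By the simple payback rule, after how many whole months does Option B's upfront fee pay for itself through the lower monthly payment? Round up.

139 months

Option A: at 8.50% the monthly rate is 0.0070833, so the payment is 108,500 × 0.0070833 / (1 − 1.0070833^−180) = $1,068.44.
Option B: monthly rate = 8.25%/12 = 0.0068750; payment = 108,500 × 0.0068750 / (1 − (1+0.0068750)^−180) = $1,052.60.
Monthly savings = $1,068.44 − $1,052.60 = $15.84.
Break-even = $2,200.00 / $15.84 = 138.89 → 139 months.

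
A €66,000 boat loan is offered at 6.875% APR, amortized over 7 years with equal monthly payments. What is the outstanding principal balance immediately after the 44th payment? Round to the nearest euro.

€35,375

With monthly rate i = 6.875%/12 = 0.0057292, the balance after k of n payments is P · [(1+i)^n − (1+i)^k] / [(1+i)^n − 1].
(1+0.0057292)^84 = 1.61587509 and (1+0.0057292)^44 = 1.28577798, so the balance is 66,000 × (1.61587509 − 1.28577798) / (1.61587509 − 1) = €35,374.72.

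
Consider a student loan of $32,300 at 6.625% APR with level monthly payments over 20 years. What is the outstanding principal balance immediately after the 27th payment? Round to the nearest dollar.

With monthly rate i = 6.625%/12 = 0.0055208, the balance after k of n payments is P · [(1+i)^n − (1+i)^k] / [(1+i)^n − 1].
(1+0.0055208)^240 = 3.74850035 and (1+0.0055208)^27 = 1.16026976, so the balance is 32,300 × (3.74850035 − 1.16026976) / (3.74850035 − 1) = $30,416.53.

$30,417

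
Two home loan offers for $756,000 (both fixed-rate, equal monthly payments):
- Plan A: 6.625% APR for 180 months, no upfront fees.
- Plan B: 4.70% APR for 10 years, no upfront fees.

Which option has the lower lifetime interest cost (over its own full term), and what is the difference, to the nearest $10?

Plan B by $245,800

Plan A: monthly rate = 6.625%/12 = 0.0055208; payment = 756,000 × 0.0055208 / (1 − (1+0.0055208)^−180) = $6,637.63.
Total interest on Plan A = 180 × $6,637.63 − $756,000 = $438,773.40.
Plan B: monthly rate = 4.7%/12 = 0.0039167; payment = 756,000 × 0.0039167 / (1 − (1+0.0039167)^−120) = $7,908.15.
Total interest on Plan B = 120 × $7,908.15 − $756,000 = $192,978.00.
Plan B is lower by $245,795.40.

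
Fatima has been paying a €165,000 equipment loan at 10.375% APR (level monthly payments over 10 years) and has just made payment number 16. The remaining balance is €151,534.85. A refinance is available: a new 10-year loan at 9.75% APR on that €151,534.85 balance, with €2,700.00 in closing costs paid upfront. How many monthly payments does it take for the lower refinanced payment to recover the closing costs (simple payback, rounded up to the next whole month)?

Current payment = 165,000 × 10.375%/12 / (1 − (1+0.0086458)^−120) = €2,214.89.
Refinanced payment = 151,534.85 × 0.0081250 / (1 − (1+0.0081250)^−120) = €1,981.62.
Monthly savings = €2,214.89 − €1,981.62 = €233.27.
Break-even = €2,700.00 / €233.27 = 11.57 → 12 months.

12 months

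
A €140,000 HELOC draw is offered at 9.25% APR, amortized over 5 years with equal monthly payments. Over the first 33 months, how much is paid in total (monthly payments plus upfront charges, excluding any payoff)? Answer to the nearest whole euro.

At 9.25% the monthly rate is 0.0077083, so the payment is 140,000 × 0.0077083 / (1 − 1.0077083^−60) = €2,923.19.
Total outlay = 33 × €2,923.19 = €96,465.27.

€96,465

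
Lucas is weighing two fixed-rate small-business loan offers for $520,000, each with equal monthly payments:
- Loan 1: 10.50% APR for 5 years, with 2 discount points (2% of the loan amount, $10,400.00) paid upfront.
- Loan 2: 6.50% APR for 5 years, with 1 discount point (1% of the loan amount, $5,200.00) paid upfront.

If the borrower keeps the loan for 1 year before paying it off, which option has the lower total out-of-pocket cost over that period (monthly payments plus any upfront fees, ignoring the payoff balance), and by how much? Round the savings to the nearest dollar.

Loan 2 by $17,229

Loan 1: monthly rate = 10.5%/12 = 0.0087500; payment = 520,000 × 0.0087500 / (1 − (1+0.0087500)^−60) = $11,176.83.
Loan 2: at 6.50% the monthly rate is 0.0054167, so the payment is 520,000 × 0.0054167 / (1 − 1.0054167^−60) = $10,174.40.
Over 12 months: Loan 1 costs 12 × $11,176.83 + $10,400.00 = $144,521.96; Loan 2 costs 12 × $10,174.40 + $5,200.00 = $127,292.80.
Loan 2 is cheaper by $144,521.96 − $127,292.80 = $17,229.16.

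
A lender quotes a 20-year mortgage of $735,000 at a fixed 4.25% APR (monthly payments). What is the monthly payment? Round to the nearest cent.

Monthly rate = 4.25%/12 = 0.0035417; payment = 735,000 × 0.0035417 / (1 − (1+0.0035417)^−240) = $4,551.37.

$4,551.37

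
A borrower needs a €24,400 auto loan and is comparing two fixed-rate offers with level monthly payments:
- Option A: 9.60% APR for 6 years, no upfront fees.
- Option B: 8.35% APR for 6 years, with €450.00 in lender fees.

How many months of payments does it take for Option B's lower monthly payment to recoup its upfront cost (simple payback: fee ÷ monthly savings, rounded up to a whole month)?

Option A: monthly rate = 9.6%/12 = 0.0080000; payment = 24,400 × 0.0080000 / (1 − (1+0.0080000)^−72) = €447.12.
Option B: monthly rate = 8.35%/12 = 0.0069583; payment = 24,400 × 0.0069583 / (1 − (1+0.0069583)^−72) = €431.99.
Monthly savings = €447.12 − €431.99 = €15.13.
Break-even = €450.00 / €15.13 = 29.74 → 30 months.

30 months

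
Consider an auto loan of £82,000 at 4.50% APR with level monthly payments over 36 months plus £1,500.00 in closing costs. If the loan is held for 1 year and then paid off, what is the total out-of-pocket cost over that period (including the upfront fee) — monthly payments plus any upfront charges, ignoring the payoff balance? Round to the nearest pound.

Monthly rate = 4.5%/12 = 0.0037500; payment = 82,000 × 0.0037500 / (1 − (1+0.0037500)^−36) = £2,439.25.
Total outlay = 12 × £2,439.25 + £1,500.00 = £30,771.00.

£30,771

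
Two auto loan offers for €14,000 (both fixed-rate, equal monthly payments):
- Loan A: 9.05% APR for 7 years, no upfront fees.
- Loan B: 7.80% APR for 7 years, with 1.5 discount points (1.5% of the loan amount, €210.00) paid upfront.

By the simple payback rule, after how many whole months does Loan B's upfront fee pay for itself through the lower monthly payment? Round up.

Loan A: monthly rate = 9.05%/12 = 0.0075417; payment = 14,000 × 0.0075417 / (1 − (1+0.0075417)^−84) = €225.60.
Loan B: at 7.80% the monthly rate is 0.0065000, so the payment is 14,000 × 0.0065000 / (1 − 1.0065000^−84) = €216.81.
Monthly savings = €225.60 − €216.81 = €8.79.
Break-even = €210.00 / €8.79 = 23.89 → 24 months.

24 months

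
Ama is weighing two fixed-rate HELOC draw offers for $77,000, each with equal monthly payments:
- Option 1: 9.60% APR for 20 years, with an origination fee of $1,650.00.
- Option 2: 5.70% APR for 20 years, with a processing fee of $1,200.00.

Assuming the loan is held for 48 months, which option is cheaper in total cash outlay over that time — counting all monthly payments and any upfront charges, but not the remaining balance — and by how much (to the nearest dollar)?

Option 2 by $9,300

Option 1: monthly rate = 9.6%/12 = 0.0080000; payment = 77,000 × 0.0080000 / (1 − (1+0.0080000)^−240) = $722.78.
Option 2: monthly rate = 5.7%/12 = 0.0047500; payment = 77,000 × 0.0047500 / (1 − (1+0.0047500)^−240) = $538.41.
Over 48 months: Option 1 costs 48 × $722.78 + $1,650.00 = $36,343.44; Option 2 costs 48 × $538.41 + $1,200.00 = $27,043.68.
Option 2 is cheaper by $36,343.44 − $27,043.68 = $9,299.76.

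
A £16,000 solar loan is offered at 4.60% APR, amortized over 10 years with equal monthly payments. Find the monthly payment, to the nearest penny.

Monthly rate = 4.6%/12 = 0.0038333; payment = 16,000 × 0.0038333 / (1 − (1+0.0038333)^−120) = £166.59.

£166.59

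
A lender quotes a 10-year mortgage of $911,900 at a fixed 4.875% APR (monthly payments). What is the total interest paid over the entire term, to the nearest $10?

Monthly rate = 4.875%/12 = 0.0040625; payment = 911,900 × 0.0040625 / (1 − (1+0.0040625)^−120) = $9,616.49.
Total paid = 120 × $9,616.49 = $1,153,978.80; interest = $1,153,978.80 − $911,900 = $242,078.80.

$242,080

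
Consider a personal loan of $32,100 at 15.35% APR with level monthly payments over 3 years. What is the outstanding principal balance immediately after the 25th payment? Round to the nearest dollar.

With monthly rate i = 15.35%/12 = 0.0127917, the balance after k of n payments is P · [(1+i)^n − (1+i)^k] / [(1+i)^n − 1].
(1+0.0127917)^36 = 1.58024452 and (1+0.0127917)^25 = 1.37405141, so the balance is 32,100 × (1.58024452 − 1.37405141) / (1.58024452 − 1) = $11,406.91.

$11,407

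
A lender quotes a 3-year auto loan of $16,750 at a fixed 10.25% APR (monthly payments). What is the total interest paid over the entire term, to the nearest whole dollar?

$2,778

Monthly rate = 10.25%/12 = 0.0085417; payment = 16,750 × 0.0085417 / (1 − (1+0.0085417)^−36) = $542.44.
Total paid = 36 × $542.44 = $19,527.84; interest = $19,527.84 − $16,750 = $2,777.84.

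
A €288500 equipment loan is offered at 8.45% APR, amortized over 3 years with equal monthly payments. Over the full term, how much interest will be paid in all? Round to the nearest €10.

€39,120

At 8.45% the monthly rate is 0.0070417, so the payment is 288,500 × 0.0070417 / (1 − 1.0070417^−36) = €9,100.55.
Total paid = 36 × €9,100.55 = €327,619.80; interest = €327,619.80 − €288,500 = €39,119.80.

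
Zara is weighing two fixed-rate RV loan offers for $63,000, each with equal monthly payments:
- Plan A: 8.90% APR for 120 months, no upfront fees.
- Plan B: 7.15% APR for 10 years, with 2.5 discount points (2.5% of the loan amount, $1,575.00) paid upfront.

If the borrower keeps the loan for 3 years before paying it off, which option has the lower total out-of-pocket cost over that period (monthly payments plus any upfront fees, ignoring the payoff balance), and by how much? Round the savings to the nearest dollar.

Plan B by $523

Plan A: at 8.90% the monthly rate is 0.0074167, so the payment is 63,000 × 0.0074167 / (1 − 1.0074167^−120) = $794.65.
Plan B: monthly rate = 7.15%/12 = 0.0059583; payment = 63,000 × 0.0059583 / (1 − (1+0.0059583)^−120) = $736.36.
Over 36 months: Plan A costs 36 × $794.65 = $28,607.40; Plan B costs 36 × $736.36 + $1,575.00 = $28,083.96.
Plan B is cheaper by $28,607.40 − $28,083.96 = $523.44.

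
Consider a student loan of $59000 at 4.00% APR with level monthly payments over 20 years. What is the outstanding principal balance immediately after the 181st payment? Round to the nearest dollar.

$19,121

With monthly rate i = 4%/12 = 0.0033333, the balance after k of n payments is P · [(1+i)^n − (1+i)^k] / [(1+i)^n − 1].
(1+0.0033333)^240 = 2.22258209 and (1+0.0033333)^181 = 1.82636930, so the balance is 59,000 × (2.22258209 − 1.82636930) / (2.22258209 − 1) = $19,120.64.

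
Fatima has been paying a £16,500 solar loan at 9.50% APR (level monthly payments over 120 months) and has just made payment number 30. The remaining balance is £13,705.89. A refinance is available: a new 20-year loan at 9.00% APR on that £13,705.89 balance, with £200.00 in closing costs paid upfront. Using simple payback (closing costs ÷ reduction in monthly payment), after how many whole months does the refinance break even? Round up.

3 months

Current payment = 16,500 × 9.5%/12 / (1 − (1+0.0079167)^−120) = £213.51.
Refinanced payment = 13,705.89 × 0.0075000 / (1 − (1+0.0075000)^−240) = £123.32.
Monthly savings = £213.51 − £123.32 = £90.19.
Break-even = £200.00 / £90.19 = 2.22 → 3 months.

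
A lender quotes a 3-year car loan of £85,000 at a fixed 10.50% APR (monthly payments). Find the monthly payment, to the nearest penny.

£2,762.71

At 10.50% the monthly rate is 0.0087500, so the payment is 85,000 × 0.0087500 / (1 − 1.0087500^−36) = £2,762.71.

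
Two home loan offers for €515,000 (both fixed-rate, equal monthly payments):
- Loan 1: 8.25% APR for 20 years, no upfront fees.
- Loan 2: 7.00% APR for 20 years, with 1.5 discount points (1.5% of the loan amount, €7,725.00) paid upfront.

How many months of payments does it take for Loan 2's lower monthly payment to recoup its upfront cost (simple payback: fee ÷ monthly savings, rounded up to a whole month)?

Loan 1: monthly rate = 8.25%/12 = 0.0068750; payment = 515,000 × 0.0068750 / (1 − (1+0.0068750)^−240) = €4,388.14.
Loan 2: at 7.00% the monthly rate is 0.0058333, so the payment is 515,000 × 0.0058333 / (1 − 1.0058333^−240) = €3,992.79.
Monthly savings = €4,388.14 − €3,992.79 = €395.35.
Break-even = €7,725.00 / €395.35 = 19.54 → 20 months.

20 months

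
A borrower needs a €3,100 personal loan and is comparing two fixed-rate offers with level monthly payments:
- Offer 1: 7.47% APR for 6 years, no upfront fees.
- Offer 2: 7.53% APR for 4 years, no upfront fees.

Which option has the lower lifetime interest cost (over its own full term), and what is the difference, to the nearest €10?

Offer 2 by €260

Offer 1: at 7.47% the monthly rate is 0.0062250, so the payment is 3,100 × 0.0062250 / (1 − 1.0062250^−72) = €53.55.
Total interest on Offer 1 = 72 × €53.55 − €3,100 = €755.60.
Offer 2: at 7.53% the monthly rate is 0.0062750, so the payment is 3,100 × 0.0062750 / (1 − 1.0062750^−48) = €75.00.
Total interest on Offer 2 = 48 × €75.00 − €3,100 = €500.00.
Offer 2 is lower by €255.60.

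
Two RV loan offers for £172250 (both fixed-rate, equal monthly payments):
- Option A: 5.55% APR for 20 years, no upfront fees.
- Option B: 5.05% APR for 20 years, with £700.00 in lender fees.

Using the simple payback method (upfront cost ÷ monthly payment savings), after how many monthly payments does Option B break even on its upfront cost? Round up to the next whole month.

Option A: at 5.55% the monthly rate is 0.0046250, so the payment is 172,250 × 0.0046250 / (1 − 1.0046250^−240) = £1,189.76.
Option B: at 5.05% the monthly rate is 0.0042083, so the payment is 172,250 × 0.0042083 / (1 − 1.0042083^−240) = £1,141.54.
Monthly savings = £1,189.76 − £1,141.54 = £48.22.
Break-even = £700.00 / £48.22 = 14.52 → 15 months.

15 months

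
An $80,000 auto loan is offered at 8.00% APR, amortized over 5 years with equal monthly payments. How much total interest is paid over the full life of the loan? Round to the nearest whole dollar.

$17,327

At 8.00% the monthly rate is 0.0066667, so the payment is 80,000 × 0.0066667 / (1 − 1.0066667^−60) = $1,622.11.
Total paid = 60 × $1,622.11 = $97,326.60; interest = $97,326.60 − $80,000 = $17,326.60.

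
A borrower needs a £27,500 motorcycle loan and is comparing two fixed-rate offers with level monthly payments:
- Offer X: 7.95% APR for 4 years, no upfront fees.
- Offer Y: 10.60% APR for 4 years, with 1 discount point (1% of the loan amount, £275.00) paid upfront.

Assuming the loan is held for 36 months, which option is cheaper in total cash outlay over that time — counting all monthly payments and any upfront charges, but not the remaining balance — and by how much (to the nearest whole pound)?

Offer X: monthly rate = 7.95%/12 = 0.0066250; payment = 27,500 × 0.0066250 / (1 − (1+0.0066250)^−48) = £670.71.
Offer Y: monthly rate = 10.6%/12 = 0.0088333; payment = 27,500 × 0.0088333 / (1 − (1+0.0088333)^−48) = £705.42.
Over 36 months: Offer X costs 36 × £670.71 = £24,145.56; Offer Y costs 36 × £705.42 + £275.00 = £25,670.12.
Offer X is cheaper by £25,670.12 − £24,145.56 = £1,524.56.

Offer X by £1,525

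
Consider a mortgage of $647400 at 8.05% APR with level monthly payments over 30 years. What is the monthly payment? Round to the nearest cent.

$4,772.98

At 8.05% the monthly rate is 0.0067083, so the payment is 647,400 × 0.0067083 / (1 − 1.0067083^−360) = $4,772.98.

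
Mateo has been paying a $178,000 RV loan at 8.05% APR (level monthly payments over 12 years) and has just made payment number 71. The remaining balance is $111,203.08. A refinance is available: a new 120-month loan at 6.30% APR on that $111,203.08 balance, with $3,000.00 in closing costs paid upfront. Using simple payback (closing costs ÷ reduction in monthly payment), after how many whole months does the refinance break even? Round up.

Current payment = 178,000 × 8.05%/12 / (1 − (1+0.0067083)^−144) = $1,931.65.
Refinanced payment = 111,203.08 × 0.0052500 / (1 − (1+0.0052500)^−120) = $1,251.40.
Monthly savings = $1,931.65 − $1,251.40 = $680.25.
Break-even = $3,000.00 / $680.25 = 4.41 → 5 months.

5 months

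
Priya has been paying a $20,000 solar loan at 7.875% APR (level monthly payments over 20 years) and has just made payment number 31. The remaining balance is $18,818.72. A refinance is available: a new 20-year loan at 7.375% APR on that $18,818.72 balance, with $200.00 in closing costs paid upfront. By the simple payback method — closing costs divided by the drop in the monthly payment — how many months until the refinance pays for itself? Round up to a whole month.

Current payment = 20,000 × 7.875%/12 / (1 − (1+0.0065625)^−240) = $165.74.
Refinanced payment = 18,818.72 × 0.0061458 / (1 − (1+0.0061458)^−240) = $150.17.
Monthly savings = $165.74 − $150.17 = $15.57.
Break-even = $200.00 / $15.57 = 12.85 → 13 months.

13 months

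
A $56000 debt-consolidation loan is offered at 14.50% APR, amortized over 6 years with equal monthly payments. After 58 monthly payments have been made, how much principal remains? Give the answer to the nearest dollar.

$14,973

With monthly rate i = 14.5%/12 = 0.0120833, the balance after k of n payments is P · [(1+i)^n − (1+i)^k] / [(1+i)^n − 1].
(1+0.0120833)^72 = 2.37449721 and (1+0.0120833)^58 = 2.00698367, so the balance is 56,000 × (2.37449721 − 2.00698367) / (2.37449721 − 1) = $14,973.30.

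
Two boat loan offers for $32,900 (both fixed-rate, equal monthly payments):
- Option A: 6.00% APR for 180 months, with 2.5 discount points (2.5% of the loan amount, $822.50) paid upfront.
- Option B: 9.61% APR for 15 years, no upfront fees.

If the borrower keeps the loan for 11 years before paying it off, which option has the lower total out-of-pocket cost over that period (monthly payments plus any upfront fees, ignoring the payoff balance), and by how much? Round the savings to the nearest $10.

Option A by $8,170

Option A: monthly rate = 6%/12 = 0.0050000; payment = 32,900 × 0.0050000 / (1 − (1+0.0050000)^−180) = $277.63.
Option B: at 9.61% the monthly rate is 0.0080083, so the payment is 32,900 × 0.0080083 / (1 − 1.0080083^−180) = $345.74.
Over 132 months: Option A costs 132 × $277.63 + $822.50 = $37,469.66; Option B costs 132 × $345.74 = $45,637.68.
Option A is cheaper by $45,637.68 − $37,469.66 = $8,168.02.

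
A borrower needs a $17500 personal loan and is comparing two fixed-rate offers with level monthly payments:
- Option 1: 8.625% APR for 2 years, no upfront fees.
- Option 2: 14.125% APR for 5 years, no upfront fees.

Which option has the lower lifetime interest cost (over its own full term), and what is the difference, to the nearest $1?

Option 1 by $5,384

Option 1: monthly rate = 8.625%/12 = 0.0071875; payment = 17,500 × 0.0071875 / (1 − (1+0.0071875)^−24) = $796.48.
Total interest on Option 1 = 24 × $796.48 − $17,500 = $1,615.52.
Option 2: monthly rate = 14.125%/12 = 0.0117708; payment = 17,500 × 0.0117708 / (1 − (1+0.0117708)^−60) = $408.33.
Total interest on Option 2 = 60 × $408.33 − $17,500 = $6,999.80.
Option 1 is lower by $5,384.28.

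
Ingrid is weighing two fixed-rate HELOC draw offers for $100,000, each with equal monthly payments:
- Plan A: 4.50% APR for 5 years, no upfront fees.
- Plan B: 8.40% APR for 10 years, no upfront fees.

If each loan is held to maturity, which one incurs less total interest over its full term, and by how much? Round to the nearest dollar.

Plan A by $36,284

Plan A: monthly rate = 4.5%/12 = 0.0037500; payment = 100,000 × 0.0037500 / (1 − (1+0.0037500)^−60) = $1,864.30.
Total interest on Plan A = 60 × $1,864.30 − $100,000 = $11,858.00.
Plan B: monthly rate = 8.4%/12 = 0.0070000; payment = 100,000 × 0.0070000 / (1 − (1+0.0070000)^−120) = $1,234.52.
Total interest on Plan B = 120 × $1,234.52 − $100,000 = $48,142.40.
Plan A is lower by $36,284.40.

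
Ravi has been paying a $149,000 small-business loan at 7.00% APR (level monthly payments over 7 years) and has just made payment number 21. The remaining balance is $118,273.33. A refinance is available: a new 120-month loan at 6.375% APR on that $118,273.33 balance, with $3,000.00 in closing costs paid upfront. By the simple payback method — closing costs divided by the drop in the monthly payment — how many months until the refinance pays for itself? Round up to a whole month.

Current payment = 149,000 × 7%/12 / (1 − (1+0.0058333)^−84) = $2,248.81.
Refinanced payment = 118,273.33 × 0.0053125 / (1 − (1+0.0053125)^−120) = $1,335.46.
Monthly savings = $2,248.81 − $1,335.46 = $913.35.
Break-even = $3,000.00 / $913.35 = 3.28 → 4 months.

4 months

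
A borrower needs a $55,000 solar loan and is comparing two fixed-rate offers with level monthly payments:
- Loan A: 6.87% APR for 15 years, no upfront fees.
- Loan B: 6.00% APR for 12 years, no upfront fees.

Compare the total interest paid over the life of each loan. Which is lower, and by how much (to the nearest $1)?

Loan B by $10,979

Loan A: at 6.87% the monthly rate is 0.0057250, so the payment is 55,000 × 0.0057250 / (1 − 1.0057250^−180) = $490.37.
Total interest on Loan A = 180 × $490.37 − $55,000 = $33,266.60.
Loan B: monthly rate = 6%/12 = 0.0050000; payment = 55,000 × 0.0050000 / (1 − (1+0.0050000)^−144) = $536.72.
Total interest on Loan B = 144 × $536.72 − $55,000 = $22,287.68.
Loan B is lower by $10,978.92.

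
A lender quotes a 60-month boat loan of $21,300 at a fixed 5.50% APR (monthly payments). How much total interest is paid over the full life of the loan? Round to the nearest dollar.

$3,111

Monthly rate = 5.5%/12 = 0.0045833; payment = 21,300 × 0.0045833 / (1 − (1+0.0045833)^−60) = $406.85.
Total paid = 60 × $406.85 = $24,411.00; interest = $24,411.00 − $21,300 = $3,111.00.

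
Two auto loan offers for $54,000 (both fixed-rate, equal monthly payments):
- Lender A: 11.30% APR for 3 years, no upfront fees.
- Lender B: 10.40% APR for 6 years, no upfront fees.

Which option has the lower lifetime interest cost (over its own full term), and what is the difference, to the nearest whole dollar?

Lender A: monthly rate = 11.3%/12 = 0.0094167; payment = 54,000 × 0.0094167 / (1 − (1+0.0094167)^−36) = $1,775.57.
Total interest on Lender A = 36 × $1,775.57 − $54,000 = $9,920.52.
Lender B: at 10.40% the monthly rate is 0.0086667, so the payment is 54,000 × 0.0086667 / (1 − 1.0086667^−72) = $1,011.32.
Total interest on Lender B = 72 × $1,011.32 − $54,000 = $18,815.04.
Lender A is lower by $8,894.52.

Lender A by $8,895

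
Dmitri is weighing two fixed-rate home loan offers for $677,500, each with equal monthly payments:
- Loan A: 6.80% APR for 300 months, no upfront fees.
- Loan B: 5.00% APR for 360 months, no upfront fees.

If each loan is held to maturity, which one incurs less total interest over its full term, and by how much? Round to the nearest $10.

Loan B by $101,390

Loan A: at 6.80% the monthly rate is 0.0056667, so the payment is 677,500 × 0.0056667 / (1 − 1.0056667^−300) = $4,702.34.
Total interest on Loan A = 300 × $4,702.34 − $677,500 = $733,202.00.
Loan B: at 5.00% the monthly rate is 0.0041667, so the payment is 677,500 × 0.0041667 / (1 − 1.0041667^−360) = $3,636.97.
Total interest on Loan B = 360 × $3,636.97 − $677,500 = $631,809.20.
Loan B is lower by $101,392.80.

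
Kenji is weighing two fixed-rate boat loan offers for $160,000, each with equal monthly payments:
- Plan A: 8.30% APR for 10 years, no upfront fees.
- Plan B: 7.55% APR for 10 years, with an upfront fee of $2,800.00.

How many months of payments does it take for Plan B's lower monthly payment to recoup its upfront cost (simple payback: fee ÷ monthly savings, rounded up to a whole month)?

Plan A: at 8.30% the monthly rate is 0.0069167, so the payment is 160,000 × 0.0069167 / (1 − 1.0069167^−120) = $1,966.70.
Plan B: at 7.55% the monthly rate is 0.0062917, so the payment is 160,000 × 0.0062917 / (1 − 1.0062917^−120) = $1,903.41.
Monthly savings = $1,966.70 − $1,903.41 = $63.29.
Break-even = $2,800.00 / $63.29 = 44.24 → 45 months.

45 months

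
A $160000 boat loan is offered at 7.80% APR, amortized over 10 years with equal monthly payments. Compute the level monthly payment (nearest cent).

$1,924.37

At 7.80% the monthly rate is 0.0065000, so the payment is 160,000 × 0.0065000 / (1 − 1.0065000^−120) = $1,924.37.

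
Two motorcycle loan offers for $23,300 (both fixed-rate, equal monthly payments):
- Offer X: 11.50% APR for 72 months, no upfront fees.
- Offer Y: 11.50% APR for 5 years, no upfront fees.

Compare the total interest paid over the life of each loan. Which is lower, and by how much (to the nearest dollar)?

Offer X: at 11.50% the monthly rate is 0.0095833, so the payment is 23,300 × 0.0095833 / (1 − 1.0095833^−72) = $449.48.
Total interest on Offer X = 72 × $449.48 − $23,300 = $9,062.56.
Offer Y: monthly rate = 11.5%/12 = 0.0095833; payment = 23,300 × 0.0095833 / (1 − (1+0.0095833)^−60) = $512.43.
Total interest on Offer Y = 60 × $512.43 − $23,300 = $7,445.80.
Offer Y is lower by $1,616.76.

Offer Y by $1,617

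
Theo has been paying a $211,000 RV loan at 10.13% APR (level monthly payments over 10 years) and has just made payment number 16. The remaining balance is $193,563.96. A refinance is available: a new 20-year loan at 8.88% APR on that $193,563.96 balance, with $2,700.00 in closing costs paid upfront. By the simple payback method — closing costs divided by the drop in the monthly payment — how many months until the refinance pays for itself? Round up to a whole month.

Current payment = 211,000 × 10.13%/12 / (1 − (1+0.0084417)^−120) = $2,803.59.
Refinanced payment = 193,563.96 × 0.0074000 / (1 − (1+0.0074000)^−240) = $1,726.63.
Monthly savings = $2,803.59 − $1,726.63 = $1,076.96.
Break-even = $2,700.00 / $1,076.96 = 2.51 → 3 months.

3 months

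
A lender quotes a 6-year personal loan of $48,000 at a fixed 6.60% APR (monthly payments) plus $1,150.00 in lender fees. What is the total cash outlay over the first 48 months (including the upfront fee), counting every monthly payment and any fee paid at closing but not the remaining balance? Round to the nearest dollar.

$39,990

At 6.60% the monthly rate is 0.0055000, so the payment is 48,000 × 0.0055000 / (1 − 1.0055000^−72) = $809.16.
Total outlay = 48 × $809.16 + $1,150.00 = $39,989.68.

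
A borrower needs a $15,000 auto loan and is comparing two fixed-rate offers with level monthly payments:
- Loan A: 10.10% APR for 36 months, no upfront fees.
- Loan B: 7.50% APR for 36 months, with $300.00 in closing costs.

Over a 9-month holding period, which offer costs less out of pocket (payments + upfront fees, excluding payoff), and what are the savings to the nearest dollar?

Loan A by $137

Loan A: at 10.10% the monthly rate is 0.0084167, so the payment is 15,000 × 0.0084167 / (1 − 1.0084167^−36) = $484.71.
Loan B: monthly rate = 7.5%/12 = 0.0062500; payment = 15,000 × 0.0062500 / (1 − (1+0.0062500)^−36) = $466.59.
Over 9 months: Loan A costs 9 × $484.71 = $4,362.39; Loan B costs 9 × $466.59 + $300.00 = $4,499.31.
Loan A is cheaper by $4,499.31 − $4,362.39 = $136.92.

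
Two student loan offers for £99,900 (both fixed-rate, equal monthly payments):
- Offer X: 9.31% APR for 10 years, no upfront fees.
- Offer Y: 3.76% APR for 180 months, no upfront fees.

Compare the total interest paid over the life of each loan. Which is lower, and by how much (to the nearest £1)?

Offer X: monthly rate = 9.31%/12 = 0.0077583; payment = 99,900 × 0.0077583 / (1 − (1+0.0077583)^−120) = £1,282.31.
Total interest on Offer X = 120 × £1,282.31 − £99,900 = £53,977.20.
Offer Y: at 3.76% the monthly rate is 0.0031333, so the payment is 99,900 × 0.0031333 / (1 − 1.0031333^−180) = £726.99.
Total interest on Offer Y = 180 × £726.99 − £99,900 = £30,958.20.
Offer Y is lower by £23,019.00.

Offer Y by £23,019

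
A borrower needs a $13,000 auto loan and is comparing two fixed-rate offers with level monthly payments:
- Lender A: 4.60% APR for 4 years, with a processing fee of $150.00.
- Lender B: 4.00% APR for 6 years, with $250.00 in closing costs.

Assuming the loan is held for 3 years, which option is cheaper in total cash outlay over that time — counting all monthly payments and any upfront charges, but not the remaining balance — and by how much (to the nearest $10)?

Lender A: at 4.60% the monthly rate is 0.0038333, so the payment is 13,000 × 0.0038333 / (1 − 1.0038333^−48) = $297.03.
Lender B: monthly rate = 4%/12 = 0.0033333; payment = 13,000 × 0.0033333 / (1 − (1+0.0033333)^−72) = $203.39.
Over 36 months: Lender A costs 36 × $297.03 + $150.00 = $10,843.08; Lender B costs 36 × $203.39 + $250.00 = $7,572.04.
Lender B is cheaper by $10,843.08 − $7,572.04 = $3,271.04.

Lender B by $3,270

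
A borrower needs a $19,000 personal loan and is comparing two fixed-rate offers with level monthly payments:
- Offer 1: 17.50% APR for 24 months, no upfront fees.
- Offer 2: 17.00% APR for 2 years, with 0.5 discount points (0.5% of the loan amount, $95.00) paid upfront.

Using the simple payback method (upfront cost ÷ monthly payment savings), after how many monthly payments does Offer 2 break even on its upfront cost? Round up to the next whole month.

21 months

Offer 1: at 17.50% the monthly rate is 0.0145833, so the payment is 19,000 × 0.0145833 / (1 − 1.0145833^−24) = $943.97.
Offer 2: at 17.00% the monthly rate is 0.0141667, so the payment is 19,000 × 0.0141667 / (1 − 1.0141667^−24) = $939.40.
Monthly savings = $943.97 − $939.40 = $4.57.
Break-even = $95.00 / $4.57 = 20.79 → 21 months.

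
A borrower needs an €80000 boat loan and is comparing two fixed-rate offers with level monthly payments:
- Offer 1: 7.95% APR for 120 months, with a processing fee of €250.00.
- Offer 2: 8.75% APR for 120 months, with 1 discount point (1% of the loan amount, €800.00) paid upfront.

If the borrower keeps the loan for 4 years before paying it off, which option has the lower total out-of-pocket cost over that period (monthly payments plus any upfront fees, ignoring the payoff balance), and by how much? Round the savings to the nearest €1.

Offer 1 by €2,187

Offer 1: at 7.95% the monthly rate is 0.0066250, so the payment is 80,000 × 0.0066250 / (1 − 1.0066250^−120) = €968.51.
Offer 2: monthly rate = 8.75%/12 = 0.0072917; payment = 80,000 × 0.0072917 / (1 − (1+0.0072917)^−120) = €1,002.61.
Over 48 months: Offer 1 costs 48 × €968.51 + €250.00 = €46,738.48; Offer 2 costs 48 × €1,002.61 + €800.00 = €48,925.28.
Offer 1 is cheaper by €48,925.28 − €46,738.48 = €2,186.80.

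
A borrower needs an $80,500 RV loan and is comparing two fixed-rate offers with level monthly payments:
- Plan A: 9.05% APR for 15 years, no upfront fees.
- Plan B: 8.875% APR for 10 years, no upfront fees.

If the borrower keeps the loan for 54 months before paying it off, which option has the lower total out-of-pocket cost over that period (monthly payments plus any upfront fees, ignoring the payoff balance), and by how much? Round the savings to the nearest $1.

Plan A: at 9.05% the monthly rate is 0.0075417, so the payment is 80,500 × 0.0075417 / (1 − 1.0075417^−180) = $818.88.
Plan B: monthly rate = 8.875%/12 = 0.0073958; payment = 80,500 × 0.0073958 / (1 − (1+0.0073958)^−120) = $1,014.30.
Over 54 months: Plan A costs 54 × $818.88 = $44,219.52; Plan B costs 54 × $1,014.30 = $54,772.20.
Plan A is cheaper by $54,772.20 − $44,219.52 = $10,552.68.

Plan A by $10,553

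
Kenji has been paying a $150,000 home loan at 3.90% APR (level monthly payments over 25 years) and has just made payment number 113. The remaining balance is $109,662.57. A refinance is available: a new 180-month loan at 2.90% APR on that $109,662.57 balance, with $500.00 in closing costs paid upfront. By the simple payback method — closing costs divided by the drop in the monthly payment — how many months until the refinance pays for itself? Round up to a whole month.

Current payment = 150,000 × 3.9%/12 / (1 − (1+0.0032500)^−300) = $783.50.
Refinanced payment = 109,662.57 × 0.0024167 / (1 − (1+0.0024167)^−180) = $752.05.
Monthly savings = $783.50 − $752.05 = $31.45.
Break-even = $500.00 / $31.45 = 15.90 → 16 months.

16 months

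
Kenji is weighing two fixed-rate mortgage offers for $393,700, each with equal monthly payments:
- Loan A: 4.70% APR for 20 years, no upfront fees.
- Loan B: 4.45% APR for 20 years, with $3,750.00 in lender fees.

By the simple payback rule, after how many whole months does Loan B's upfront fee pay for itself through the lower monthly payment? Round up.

71 months

Loan A: monthly rate = 4.7%/12 = 0.0039167; payment = 393,700 × 0.0039167 / (1 − (1+0.0039167)^−240) = $2,533.44.
Loan B: at 4.45% the monthly rate is 0.0037083, so the payment is 393,700 × 0.0037083 / (1 − 1.0037083^−240) = $2,480.13.
Monthly savings = $2,533.44 − $2,480.13 = $53.31.
Break-even = $3,750.00 / $53.31 = 70.34 → 71 months.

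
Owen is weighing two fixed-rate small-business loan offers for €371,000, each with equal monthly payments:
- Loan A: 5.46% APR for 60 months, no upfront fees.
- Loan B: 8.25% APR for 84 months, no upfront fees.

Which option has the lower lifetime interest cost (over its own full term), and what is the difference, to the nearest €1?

Loan A by €64,838

Loan A: at 5.46% the monthly rate is 0.0045500, so the payment is 371,000 × 0.0045500 / (1 − 1.0045500^−60) = €7,079.68.
Total interest on Loan A = 60 × €7,079.68 − €371,000 = €53,780.80.
Loan B: monthly rate = 8.25%/12 = 0.0068750; payment = 371,000 × 0.0068750 / (1 − (1+0.0068750)^−84) = €5,828.80.
Total interest on Loan B = 84 × €5,828.80 − €371,000 = €118,619.20.
Loan A is lower by €64,838.40.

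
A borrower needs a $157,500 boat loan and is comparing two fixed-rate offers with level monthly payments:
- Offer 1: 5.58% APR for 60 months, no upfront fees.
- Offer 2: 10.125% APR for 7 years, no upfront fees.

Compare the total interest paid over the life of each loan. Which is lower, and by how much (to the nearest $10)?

Offer 1 by $39,630

Offer 1: monthly rate = 5.58%/12 = 0.0046500; payment = 157,500 × 0.0046500 / (1 − (1+0.0046500)^−60) = $3,014.25.
Total interest on Offer 1 = 60 × $3,014.25 − $157,500 = $23,355.00.
Offer 2: at 10.125% the monthly rate is 0.0084375, so the payment is 157,500 × 0.0084375 / (1 − 1.0084375^−84) = $2,624.87.
Total interest on Offer 2 = 84 × $2,624.87 − $157,500 = $62,989.08.
Offer 1 is lower by $39,634.08.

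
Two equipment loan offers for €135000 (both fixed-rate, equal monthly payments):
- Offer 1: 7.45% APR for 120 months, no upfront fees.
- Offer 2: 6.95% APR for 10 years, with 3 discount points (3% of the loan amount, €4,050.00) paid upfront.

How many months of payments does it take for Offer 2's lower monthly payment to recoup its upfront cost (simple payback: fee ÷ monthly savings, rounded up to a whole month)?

Offer 1: at 7.45% the monthly rate is 0.0062083, so the payment is 135,000 × 0.0062083 / (1 − 1.0062083^−120) = €1,598.95.
Offer 2: at 6.95% the monthly rate is 0.0057917, so the payment is 135,000 × 0.0057917 / (1 − 1.0057917^−120) = €1,563.99.
Monthly savings = €1,598.95 − €1,563.99 = €34.96.
Break-even = €4,050.00 / €34.96 = 115.85 → 116 months.

116 months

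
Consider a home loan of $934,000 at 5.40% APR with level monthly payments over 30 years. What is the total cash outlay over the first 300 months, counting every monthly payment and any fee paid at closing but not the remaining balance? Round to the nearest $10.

At 5.40% the monthly rate is 0.0045000, so the payment is 934,000 × 0.0045000 / (1 − 1.0045000^−360) = $5,244.70.
Total outlay = 300 × $5,244.70 = $1,573,410.00.

$1,573,410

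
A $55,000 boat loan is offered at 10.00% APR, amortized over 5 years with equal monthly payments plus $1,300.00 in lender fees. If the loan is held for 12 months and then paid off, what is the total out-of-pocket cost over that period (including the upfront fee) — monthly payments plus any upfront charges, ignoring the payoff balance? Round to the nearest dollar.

Monthly rate = 10%/12 = 0.0083333; payment = 55,000 × 0.0083333 / (1 − (1+0.0083333)^−60) = $1,168.59.
Total outlay = 12 × $1,168.59 + $1,300.00 = $15,323.08.

$15,323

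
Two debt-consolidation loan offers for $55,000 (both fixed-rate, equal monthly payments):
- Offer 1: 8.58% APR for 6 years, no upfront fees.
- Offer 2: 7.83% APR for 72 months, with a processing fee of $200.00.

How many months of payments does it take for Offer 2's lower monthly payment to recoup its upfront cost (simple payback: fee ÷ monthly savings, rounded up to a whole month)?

10 months

Offer 1: at 8.58% the monthly rate is 0.0071500, so the payment is 55,000 × 0.0071500 / (1 − 1.0071500^−72) = $979.98.
Offer 2: at 7.83% the monthly rate is 0.0065250, so the payment is 55,000 × 0.0065250 / (1 − 1.0065250^−72) = $959.77.
Monthly savings = $979.98 − $959.77 = $20.21.
Break-even = $200.00 / $20.21 = 9.90 → 10 months.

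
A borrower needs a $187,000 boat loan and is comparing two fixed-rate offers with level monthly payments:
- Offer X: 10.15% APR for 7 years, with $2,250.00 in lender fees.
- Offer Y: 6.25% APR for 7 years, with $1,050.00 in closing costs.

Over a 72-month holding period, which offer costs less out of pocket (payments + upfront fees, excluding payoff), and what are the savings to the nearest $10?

Offer Y by $27,460

Offer X: at 10.15% the monthly rate is 0.0084583, so the payment is 187,000 × 0.0084583 / (1 − 1.0084583^−84) = $3,118.93.
Offer Y: monthly rate = 6.25%/12 = 0.0052083; payment = 187,000 × 0.0052083 / (1 − (1+0.0052083)^−84) = $2,754.27.
Over 72 months: Offer X costs 72 × $3,118.93 + $2,250.00 = $226,812.96; Offer Y costs 72 × $2,754.27 + $1,050.00 = $199,357.44.
Offer Y is cheaper by $226,812.96 − $199,357.44 = $27,455.52.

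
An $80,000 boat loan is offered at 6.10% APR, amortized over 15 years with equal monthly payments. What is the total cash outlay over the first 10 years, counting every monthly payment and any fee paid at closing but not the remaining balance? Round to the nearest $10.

$81,530

At 6.10% the monthly rate is 0.0050833, so the payment is 80,000 × 0.0050833 / (1 − 1.0050833^−180) = $679.42.
Total outlay = 120 × $679.42 = $81,530.40.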